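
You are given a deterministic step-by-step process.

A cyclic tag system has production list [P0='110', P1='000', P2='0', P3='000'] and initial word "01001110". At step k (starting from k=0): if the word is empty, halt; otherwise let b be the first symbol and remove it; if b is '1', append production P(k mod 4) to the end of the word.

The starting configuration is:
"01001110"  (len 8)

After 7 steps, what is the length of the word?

step 0: "01001110"  (len 8)
step 1: "1001110"  (len 7)
step 2: "001110000"  (len 9)
step 3: "01110000"  (len 8)
step 4: "1110000"  (len 7)
step 5: "110000110"  (len 9)
step 6: "10000110000"  (len 11)
step 7: "00001100000"  (len 11)

11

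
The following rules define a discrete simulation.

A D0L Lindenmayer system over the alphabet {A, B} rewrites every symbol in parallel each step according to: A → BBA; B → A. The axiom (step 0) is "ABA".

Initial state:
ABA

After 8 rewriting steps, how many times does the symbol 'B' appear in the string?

gen 0: ABA
gen 1: BBAABBA
gen 2: AABBABBAAABBA
gen 3: BBABBAAABBAAABBABBABBAAABBA
gen 4: AABBAAABBABBABBAAABBABBABBAAABBAAABBAAABBABBABBAAABBA
gen 5: BBABBAAABBABBABBAAABBAAABBAAABBABBABBAAABBAAABBAAABBABBABBAAABBABBABBAAABBABBABBAAABBAAABBAAABBABBABBAAABBA
gen 6: AABBAAABBABBABBAAABBAAABBAAABBABBABBAAABBABBABBAAABBABBABB…ABBABBABBAAABBABBABBAAABBABBABBAAABBAAABBAAABBABBABBAAABBA  (len 213)
gen 7: BBABBAAABBABBABBAAABBAAABBAAABBABBABBAAABBABBABBAAABBABBAB…ABBABBABBAAABBABBABBAAABBABBABBAAABBAAABBAAABBABBABBAAABBA  (len 427)
gen 8: AABBAAABBABBABBAAABBAAABBAAABBABBABBAAABBABBABBAAABBABBABB…ABBABBABBAAABBABBABBAAABBABBABBAAABBAAABBAAABBABBABBAAABBA  (len 853)

426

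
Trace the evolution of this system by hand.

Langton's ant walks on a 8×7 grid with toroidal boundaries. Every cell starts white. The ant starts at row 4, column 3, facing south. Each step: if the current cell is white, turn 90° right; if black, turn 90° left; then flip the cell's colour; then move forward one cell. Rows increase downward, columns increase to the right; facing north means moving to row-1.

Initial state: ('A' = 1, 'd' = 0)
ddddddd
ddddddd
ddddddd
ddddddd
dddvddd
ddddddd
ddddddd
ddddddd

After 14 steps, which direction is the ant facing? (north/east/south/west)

step 0: ddddddd
ddddddd
ddddddd
ddddddd
dddvddd
ddddddd
ddddddd
ddddddd
step 1: ddddddd
ddddddd
ddddddd
ddddddd
dd<Addd
ddddddd
ddddddd
ddddddd
step 2: ddddddd
ddddddd
ddddddd
dd^dddd
ddAAddd
ddddddd
ddddddd
ddddddd
step 3: ddddddd
ddddddd
ddddddd
ddA>ddd
ddAAddd
ddddddd
ddddddd
ddddddd
step 4: ddddddd
ddddddd
ddddddd
ddAAddd
ddAvddd
ddddddd
ddddddd
ddddddd
step 5: ddddddd
ddddddd
ddddddd
ddAAddd
ddAd>dd
ddddddd
ddddddd
ddddddd
step 6: ddddddd
ddddddd
ddddddd
ddAAddd
ddAdAdd
ddddvdd
ddddddd
ddddddd
step 7: ddddddd
ddddddd
ddddddd
ddAAddd
ddAdAdd
ddd<Add
ddddddd
ddddddd
step 8: ddddddd
ddddddd
ddddddd
ddAAddd
ddA^Add
dddAAdd
ddddddd
ddddddd
step 9: ddddddd
ddddddd
ddddddd
ddAAddd
ddAA>dd
dddAAdd
ddddddd
ddddddd
step 10: ddddddd
ddddddd
ddddddd
ddAA^dd
ddAAddd
dddAAdd
ddddddd
ddddddd
step 11: ddddddd
ddddddd
ddddddd
ddAAA>d
ddAAddd
dddAAdd
ddddddd
ddddddd
step 12: ddddddd
ddddddd
ddddddd
ddAAAAd
ddAAdvd
dddAAdd
ddddddd
ddddddd
step 13: ddddddd
ddddddd
ddddddd
ddAAAAd
ddAA<Ad
dddAAdd
ddddddd
ddddddd
step 14: ddddddd
ddddddd
ddddddd
ddAA^Ad
ddAAAAd
dddAAdd
ddddddd
ddddddd

north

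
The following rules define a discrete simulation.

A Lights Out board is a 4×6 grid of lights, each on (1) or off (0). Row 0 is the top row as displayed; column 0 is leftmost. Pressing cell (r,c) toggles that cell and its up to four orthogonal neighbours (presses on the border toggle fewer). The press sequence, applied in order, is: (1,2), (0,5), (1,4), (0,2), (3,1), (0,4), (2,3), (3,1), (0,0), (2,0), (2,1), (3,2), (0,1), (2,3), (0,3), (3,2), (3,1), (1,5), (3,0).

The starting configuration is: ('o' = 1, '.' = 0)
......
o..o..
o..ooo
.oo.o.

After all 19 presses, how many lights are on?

t=0: ......
o..o..
o..ooo
.oo.o.
t=1: ..o...
ooo...
o.oooo
.oo.o.
t=2: ..o.oo
ooo..o
o.oooo
.oo.o.
t=3: ..o..o
ooooo.
o.oo.o
.oo.o.
t=4: .o.o.o
oo.oo.
o.oo.o
.oo.o.
t=5: .o.o.o
oo.oo.
oooo.o
o...o.
t=6: .o..o.
oo.o..
oooo.o
o...o.
t=7: .o..o.
oo....
oo..oo
o..oo.
t=8: .o..o.
oo....
o...oo
.oooo.
t=9: o...o.
.o....
o...oo
.oooo.
t=10: o...o.
oo....
.o..oo
ooooo.
t=11: o...o.
o.....
o.o.oo
o.ooo.
t=12: o...o.
o.....
o...oo
oo..o.
t=13: .oo.o.
oo....
o...oo
oo..o.
t=14: .oo.o.
oo.o..
o.oo.o
oo.oo.
t=15: .o.o..
oo....
o.oo.o
oo.oo.
t=16: .o.o..
oo....
o..o.o
o.o.o.
t=17: .o.o..
oo....
oo.o.o
.o..o.
t=18: .o.o.o
oo..oo
oo.o..
.o..o.
t=19: .o.o.o
oo..oo
.o.o..
o...o.

11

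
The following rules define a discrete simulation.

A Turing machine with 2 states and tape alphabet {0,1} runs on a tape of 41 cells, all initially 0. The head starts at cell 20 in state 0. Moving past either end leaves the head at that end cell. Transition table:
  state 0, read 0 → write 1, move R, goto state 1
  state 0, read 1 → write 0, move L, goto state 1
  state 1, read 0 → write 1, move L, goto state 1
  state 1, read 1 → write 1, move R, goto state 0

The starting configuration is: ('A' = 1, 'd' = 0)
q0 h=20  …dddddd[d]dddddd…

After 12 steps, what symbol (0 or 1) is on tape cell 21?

1

gen 0: q0 h=20  …dddddd[d]dddddd…
gen 1: q1 h=21  …dddddA[d]dddddd…
gen 2: q1 h=20  …dddddd[A]Addddd…
gen 3: q0 h=21  …dddddA[A]dddddd…
gen 4: q1 h=20  …dddddd[A]dddddd…
gen 5: q0 h=21  …dddddA[d]dddddd…
gen 6: q1 h=22  …ddddAA[d]dddddd…
gen 7: q1 h=21  …dddddA[A]Addddd…
gen 8: q0 h=22  …ddddAA[A]dddddd…
gen 9: q1 h=21  …dddddA[A]dddddd…
gen 10: q0 h=22  …ddddAA[d]dddddd…
gen 11: q1 h=23  …dddAAA[d]dddddd…
gen 12: q1 h=22  …ddddAA[A]Addddd…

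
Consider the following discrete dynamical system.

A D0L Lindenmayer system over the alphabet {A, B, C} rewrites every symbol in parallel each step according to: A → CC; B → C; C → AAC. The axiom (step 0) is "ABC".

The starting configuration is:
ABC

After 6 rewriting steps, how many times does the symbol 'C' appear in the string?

376

0) ABC
1) CCCAAC
2) AACAACAACCCCCAAC
3) CCCCAACCCCCAACCCCCAACAACAACAACAACCCCCAAC
4) AACAACAACAACCCCCAACAACAACAACAACCCCCAACAACAACAACAACCCCCAACCCCCAACCCCCAACCCCCAACCCCCAACAACAACAACAACCCCCAAC
5) CCCCAACCCCCAACCCCCAACCCCCAACAACAACAACAACCCCCAACCCCCAACCCCC…CAACCCCCAACCCCCAACCCCCAACCCCCAACCCCCAACAACAACAACAACCCCCAAC  (len 264)
6) AACAACAACAACCCCCAACAACAACAACAACCCCCAACAACAACAACAACCCCCAACA…CAACCCCCAACCCCCAACCCCCAACCCCCAACCCCCAACAACAACAACAACCCCCAAC  (len 680)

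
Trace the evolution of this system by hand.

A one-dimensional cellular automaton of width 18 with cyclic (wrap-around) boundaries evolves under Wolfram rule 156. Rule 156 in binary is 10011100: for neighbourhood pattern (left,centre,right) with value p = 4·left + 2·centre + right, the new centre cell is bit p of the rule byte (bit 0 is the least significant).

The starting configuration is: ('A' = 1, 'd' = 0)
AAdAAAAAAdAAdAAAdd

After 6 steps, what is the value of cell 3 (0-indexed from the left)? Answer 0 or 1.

1

t=0: AAdAAAAAAdAAdAAAdd
t=1: AddAAAAAddAddAAdAd
t=2: AAdAAAAdAdAAdAddAd
t=3: AddAAAddAdAddAAdAd
t=4: AAdAAdAdAdAAdAddAd
t=5: AddAddAdAdAddAAdAd
t=6: AAdAAdAdAdAAdAddAd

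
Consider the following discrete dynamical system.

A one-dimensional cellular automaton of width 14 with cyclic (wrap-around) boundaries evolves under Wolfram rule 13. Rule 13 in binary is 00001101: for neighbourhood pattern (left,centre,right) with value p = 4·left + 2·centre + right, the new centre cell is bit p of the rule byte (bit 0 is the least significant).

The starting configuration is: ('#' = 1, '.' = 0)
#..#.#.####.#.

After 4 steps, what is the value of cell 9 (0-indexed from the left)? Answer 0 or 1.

step 0: #..#.#.####.#.
step 1: #..#.#.#....#.
step 2: #..#.#.#.##.#.
step 3: #..#.#.#.#..#.
step 4: #..#.#.#.#..#.

1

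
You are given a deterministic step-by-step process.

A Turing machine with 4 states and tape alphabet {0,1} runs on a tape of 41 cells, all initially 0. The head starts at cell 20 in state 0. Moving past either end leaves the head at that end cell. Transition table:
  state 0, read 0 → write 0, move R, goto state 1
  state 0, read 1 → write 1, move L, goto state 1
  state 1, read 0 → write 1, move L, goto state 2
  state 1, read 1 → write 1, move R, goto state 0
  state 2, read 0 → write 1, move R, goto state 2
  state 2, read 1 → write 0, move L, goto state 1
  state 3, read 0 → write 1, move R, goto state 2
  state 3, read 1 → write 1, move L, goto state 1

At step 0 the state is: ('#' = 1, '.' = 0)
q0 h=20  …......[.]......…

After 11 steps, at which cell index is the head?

t=0: q0 h=20  …......[.]......…
t=1: q1 h=21  …......[.]......…
t=2: q2 h=20  …......[.]#.....…
t=3: q2 h=21  ….....#[#]......…
t=4: q1 h=20  …......[#]......…
t=5: q0 h=21  ….....#[.]......…
t=6: q1 h=22  …....#.[.]......…
t=7: q2 h=21  ….....#[.]#.....…
t=8: q2 h=22  …....##[#]......…
t=9: q1 h=21  ….....#[#]......…
t=10: q0 h=22  …....##[.]......…
t=11: q1 h=23  …...##.[.]......…

23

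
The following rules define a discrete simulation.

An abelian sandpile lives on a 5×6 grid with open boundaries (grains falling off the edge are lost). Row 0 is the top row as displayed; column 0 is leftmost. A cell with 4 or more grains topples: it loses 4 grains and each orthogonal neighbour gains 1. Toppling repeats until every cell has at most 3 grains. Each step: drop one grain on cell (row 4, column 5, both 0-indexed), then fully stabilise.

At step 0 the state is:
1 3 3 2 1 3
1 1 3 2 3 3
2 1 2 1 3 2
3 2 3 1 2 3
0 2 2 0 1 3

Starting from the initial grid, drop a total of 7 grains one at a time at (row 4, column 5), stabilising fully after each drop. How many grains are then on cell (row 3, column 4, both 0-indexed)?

0) 1 3 3 2 1 3
1 1 3 2 3 3
2 1 2 1 3 2
3 2 3 1 2 3
0 2 2 0 1 3
1) 1 3 3 2 1 3
1 1 3 2 3 3
2 1 2 1 3 3
3 2 3 1 3 0
0 2 2 0 2 1
2) 1 3 3 2 1 3
1 1 3 2 3 3
2 1 2 1 3 3
3 2 3 1 3 0
0 2 2 0 2 2
3) 1 3 3 2 1 3
1 1 3 2 3 3
2 1 2 1 3 3
3 2 3 1 3 0
0 2 2 0 2 3
4) 1 3 3 2 1 3
1 1 3 2 3 3
2 1 2 1 3 3
3 2 3 1 3 1
0 2 2 0 3 0
5) 1 3 3 2 1 3
1 1 3 2 3 3
2 1 2 1 3 3
3 2 3 1 3 1
0 2 2 0 3 1
6) 1 3 3 2 1 3
1 1 3 2 3 3
2 1 2 1 3 3
3 2 3 1 3 1
0 2 2 0 3 2
7) 1 3 3 2 1 3
1 1 3 2 3 3
2 1 2 1 3 3
3 2 3 1 3 1
0 2 2 0 3 3

3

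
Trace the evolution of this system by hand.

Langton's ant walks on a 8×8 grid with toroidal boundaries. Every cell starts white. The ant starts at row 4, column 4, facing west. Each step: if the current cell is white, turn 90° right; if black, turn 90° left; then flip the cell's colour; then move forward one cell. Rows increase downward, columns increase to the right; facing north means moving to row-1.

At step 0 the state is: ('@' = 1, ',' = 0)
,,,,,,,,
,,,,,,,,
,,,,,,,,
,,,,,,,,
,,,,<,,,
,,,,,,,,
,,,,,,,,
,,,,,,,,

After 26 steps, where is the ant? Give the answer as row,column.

k=0  ,,,,,,,,
,,,,,,,,
,,,,,,,,
,,,,,,,,
,,,,<,,,
,,,,,,,,
,,,,,,,,
,,,,,,,,
k=1  ,,,,,,,,
,,,,,,,,
,,,,,,,,
,,,,^,,,
,,,,@,,,
,,,,,,,,
,,,,,,,,
,,,,,,,,
k=2  ,,,,,,,,
,,,,,,,,
,,,,,,,,
,,,,@>,,
,,,,@,,,
,,,,,,,,
,,,,,,,,
,,,,,,,,
k=3  ,,,,,,,,
,,,,,,,,
,,,,,,,,
,,,,@@,,
,,,,@v,,
,,,,,,,,
,,,,,,,,
,,,,,,,,
k=4  ,,,,,,,,
,,,,,,,,
,,,,,,,,
,,,,@@,,
,,,,<@,,
,,,,,,,,
,,,,,,,,
,,,,,,,,
k=5  ,,,,,,,,
,,,,,,,,
,,,,,,,,
,,,,@@,,
,,,,,@,,
,,,,v,,,
,,,,,,,,
,,,,,,,,
k=6  ,,,,,,,,
,,,,,,,,
,,,,,,,,
,,,,@@,,
,,,,,@,,
,,,<@,,,
,,,,,,,,
,,,,,,,,
k=7  ,,,,,,,,
,,,,,,,,
,,,,,,,,
,,,,@@,,
,,,^,@,,
,,,@@,,,
,,,,,,,,
,,,,,,,,
k=8  ,,,,,,,,
,,,,,,,,
,,,,,,,,
,,,,@@,,
,,,@>@,,
,,,@@,,,
,,,,,,,,
,,,,,,,,
k=9  ,,,,,,,,
,,,,,,,,
,,,,,,,,
,,,,@@,,
,,,@@@,,
,,,@v,,,
,,,,,,,,
,,,,,,,,
k=10  ,,,,,,,,
,,,,,,,,
,,,,,,,,
,,,,@@,,
,,,@@@,,
,,,@,>,,
,,,,,,,,
,,,,,,,,
k=11  ,,,,,,,,
,,,,,,,,
,,,,,,,,
,,,,@@,,
,,,@@@,,
,,,@,@,,
,,,,,v,,
,,,,,,,,
k=12  ,,,,,,,,
,,,,,,,,
,,,,,,,,
,,,,@@,,
,,,@@@,,
,,,@,@,,
,,,,<@,,
,,,,,,,,
k=13  ,,,,,,,,
,,,,,,,,
,,,,,,,,
,,,,@@,,
,,,@@@,,
,,,@^@,,
,,,,@@,,
,,,,,,,,
k=14  ,,,,,,,,
,,,,,,,,
,,,,,,,,
,,,,@@,,
,,,@@@,,
,,,@@>,,
,,,,@@,,
,,,,,,,,
k=15  ,,,,,,,,
,,,,,,,,
,,,,,,,,
,,,,@@,,
,,,@@^,,
,,,@@,,,
,,,,@@,,
,,,,,,,,
k=16  ,,,,,,,,
,,,,,,,,
,,,,,,,,
,,,,@@,,
,,,@<,,,
,,,@@,,,
,,,,@@,,
,,,,,,,,
k=17  ,,,,,,,,
,,,,,,,,
,,,,,,,,
,,,,@@,,
,,,@,,,,
,,,@v,,,
,,,,@@,,
,,,,,,,,
k=18  ,,,,,,,,
,,,,,,,,
,,,,,,,,
,,,,@@,,
,,,@,,,,
,,,@,>,,
,,,,@@,,
,,,,,,,,
k=19  ,,,,,,,,
,,,,,,,,
,,,,,,,,
,,,,@@,,
,,,@,,,,
,,,@,@,,
,,,,@v,,
,,,,,,,,
k=20  ,,,,,,,,
,,,,,,,,
,,,,,,,,
,,,,@@,,
,,,@,,,,
,,,@,@,,
,,,,@,>,
,,,,,,,,
k=21  ,,,,,,,,
,,,,,,,,
,,,,,,,,
,,,,@@,,
,,,@,,,,
,,,@,@,,
,,,,@,@,
,,,,,,v,
k=22  ,,,,,,,,
,,,,,,,,
,,,,,,,,
,,,,@@,,
,,,@,,,,
,,,@,@,,
,,,,@,@,
,,,,,<@,
k=23  ,,,,,,,,
,,,,,,,,
,,,,,,,,
,,,,@@,,
,,,@,,,,
,,,@,@,,
,,,,@^@,
,,,,,@@,
k=24  ,,,,,,,,
,,,,,,,,
,,,,,,,,
,,,,@@,,
,,,@,,,,
,,,@,@,,
,,,,@@>,
,,,,,@@,
k=25  ,,,,,,,,
,,,,,,,,
,,,,,,,,
,,,,@@,,
,,,@,,,,
,,,@,@^,
,,,,@@,,
,,,,,@@,
k=26  ,,,,,,,,
,,,,,,,,
,,,,,,,,
,,,,@@,,
,,,@,,,,
,,,@,@@>
,,,,@@,,
,,,,,@@,

5,7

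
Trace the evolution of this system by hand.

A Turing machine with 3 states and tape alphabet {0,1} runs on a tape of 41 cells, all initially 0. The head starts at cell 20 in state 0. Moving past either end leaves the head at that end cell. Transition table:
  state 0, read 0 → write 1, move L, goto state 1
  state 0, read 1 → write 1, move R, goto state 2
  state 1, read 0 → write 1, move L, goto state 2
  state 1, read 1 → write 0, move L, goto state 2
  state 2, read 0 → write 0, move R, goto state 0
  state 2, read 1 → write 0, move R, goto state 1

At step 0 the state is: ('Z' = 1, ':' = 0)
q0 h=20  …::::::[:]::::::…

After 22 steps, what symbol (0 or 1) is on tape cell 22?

0) q0 h=20  …::::::[:]::::::…
1) q1 h=19  …::::::[:]Z:::::…
2) q2 h=18  …::::::[:]ZZ::::…
3) q0 h=19  …::::::[Z]Z:::::…
4) q2 h=20  …:::::Z[Z]::::::…
5) q1 h=21  …::::Z:[:]::::::…
6) q2 h=20  …:::::Z[:]Z:::::…
7) q0 h=21  …::::Z:[Z]::::::…
8) q2 h=22  …:::Z:Z[:]::::::…
9) q0 h=23  …::Z:Z:[:]::::::…
10) q1 h=22  …:::Z:Z[:]Z:::::…
11) q2 h=21  …::::Z:[Z]ZZ::::…
12) q1 h=22  …:::Z::[Z]Z:::::…
13) q2 h=21  …::::Z:[:]:Z::::…
14) q0 h=22  …:::Z::[:]Z:::::…
15) q1 h=21  …::::Z:[:]ZZ::::…
16) q2 h=20  …:::::Z[:]ZZZ:::…
17) q0 h=21  …::::Z:[Z]ZZ::::…
18) q2 h=22  …:::Z:Z[Z]Z:::::…
19) q1 h=23  …::Z:Z:[Z]::::::…
20) q2 h=22  …:::Z:Z[:]::::::…
21) q0 h=23  …::Z:Z:[:]::::::…
22) q1 h=22  …:::Z:Z[:]Z:::::…

0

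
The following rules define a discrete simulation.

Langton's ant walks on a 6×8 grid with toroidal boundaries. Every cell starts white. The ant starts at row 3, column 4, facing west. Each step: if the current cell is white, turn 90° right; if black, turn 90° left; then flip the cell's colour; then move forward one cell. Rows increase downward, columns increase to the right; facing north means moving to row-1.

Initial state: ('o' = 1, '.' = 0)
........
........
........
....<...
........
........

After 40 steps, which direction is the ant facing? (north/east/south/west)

west

t=0: ........
........
........
....<...
........
........
t=1: ........
........
....^...
....o...
........
........
t=2: ........
........
....o>..
....o...
........
........
t=3: ........
........
....oo..
....ov..
........
........
t=4: ........
........
....oo..
....<o..
........
........
t=5: ........
........
....oo..
.....o..
....v...
........
t=6: ........
........
....oo..
.....o..
...<o...
........
t=7: ........
........
....oo..
...^.o..
...oo...
........
t=8: ........
........
....oo..
...o>o..
...oo...
........
t=9: ........
........
....oo..
...ooo..
...ov...
........
t=10: ........
........
....oo..
...ooo..
...o.>..
........
t=11: ........
........
....oo..
...ooo..
...o.o..
.....v..
t=12: ........
........
....oo..
...ooo..
...o.o..
....<o..
t=13: ........
........
....oo..
...ooo..
...o^o..
....oo..
t=14: ........
........
....oo..
...ooo..
...oo>..
....oo..
t=15: ........
........
....oo..
...oo^..
...oo...
....oo..
t=16: ........
........
....oo..
...o<...
...oo...
....oo..
t=17: ........
........
....oo..
...o....
...ov...
....oo..
t=18: ........
........
....oo..
...o....
...o.>..
....oo..
t=19: ........
........
....oo..
...o....
...o.o..
....ov..
t=20: ........
........
....oo..
...o....
...o.o..
....o.>.
t=21: ......v.
........
....oo..
...o....
...o.o..
....o.o.
t=22: .....<o.
........
....oo..
...o....
...o.o..
....o.o.
t=23: .....oo.
........
....oo..
...o....
...o.o..
....o^o.
t=24: .....oo.
........
....oo..
...o....
...o.o..
....oo>.
t=25: .....oo.
........
....oo..
...o....
...o.o^.
....oo..
t=26: .....oo.
........
....oo..
...o....
...o.oo>
....oo..
t=27: .....oo.
........
....oo..
...o....
...o.ooo
....oo.v
t=28: .....oo.
........
....oo..
...o....
...o.ooo
....oo<o
t=29: .....oo.
........
....oo..
...o....
...o.o^o
....oooo
t=30: .....oo.
........
....oo..
...o....
...o.<.o
....oooo
t=31: .....oo.
........
....oo..
...o....
...o...o
....ovoo
t=32: .....oo.
........
....oo..
...o....
...o...o
....o.>o
t=33: .....oo.
........
....oo..
...o....
...o..^o
....o..o
t=34: .....oo.
........
....oo..
...o....
...o..o>
....o..o
t=35: .....oo.
........
....oo..
...o...^
...o..o.
....o..o
t=36: .....oo.
........
....oo..
>..o...o
...o..o.
....o..o
t=37: .....oo.
........
....oo..
o..o...o
v..o..o.
....o..o
t=38: .....oo.
........
....oo..
o..o...o
o..o..o<
....o..o
t=39: .....oo.
........
....oo..
o..o...^
o..o..oo
....o..o
t=40: .....oo.
........
....oo..
o..o..<.
o..o..oo
....o..o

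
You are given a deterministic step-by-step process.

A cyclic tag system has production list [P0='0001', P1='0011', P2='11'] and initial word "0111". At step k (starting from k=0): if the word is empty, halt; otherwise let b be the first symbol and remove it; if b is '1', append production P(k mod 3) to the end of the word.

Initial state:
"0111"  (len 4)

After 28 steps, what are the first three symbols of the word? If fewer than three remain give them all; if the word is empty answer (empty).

t=0: "0111"  (len 4)
t=1: "111"  (len 3)
t=2: "110011"  (len 6)
t=3: "1001111"  (len 7)
t=4: "0011110001"  (len 10)
t=5: "011110001"  (len 9)
t=6: "11110001"  (len 8)
t=7: "11100010001"  (len 11)
t=8: "11000100010011"  (len 14)
t=9: "100010001001111"  (len 15)
t=10: "000100010011110001"  (len 18)
t=11: "00100010011110001"  (len 17)
t=12: "0100010011110001"  (len 16)
t=13: "100010011110001"  (len 15)
t=14: "000100111100010011"  (len 18)
t=15: "00100111100010011"  (len 17)
t=16: "0100111100010011"  (len 16)
t=17: "100111100010011"  (len 15)
t=18: "0011110001001111"  (len 16)
t=19: "011110001001111"  (len 15)
t=20: "11110001001111"  (len 14)
t=21: "111000100111111"  (len 15)
t=22: "110001001111110001"  (len 18)
t=23: "100010011111100010011"  (len 21)
t=24: "0001001111110001001111"  (len 22)
t=25: "001001111110001001111"  (len 21)
t=26: "01001111110001001111"  (len 20)
t=27: "1001111110001001111"  (len 19)
t=28: "0011111100010011110001"  (len 22)

001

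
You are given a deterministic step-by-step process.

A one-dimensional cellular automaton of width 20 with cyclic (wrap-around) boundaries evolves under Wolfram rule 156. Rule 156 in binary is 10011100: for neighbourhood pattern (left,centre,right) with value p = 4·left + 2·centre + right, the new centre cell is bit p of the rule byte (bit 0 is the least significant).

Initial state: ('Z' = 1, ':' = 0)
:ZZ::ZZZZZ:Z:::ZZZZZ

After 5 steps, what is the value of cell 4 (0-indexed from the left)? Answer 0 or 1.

0

step 0: :ZZ::ZZZZZ:Z:::ZZZZZ
step 1: :Z:Z:ZZZZ::ZZ::ZZZZ:
step 2: :Z:Z:ZZZ:Z:Z:Z:ZZZ:Z
step 3: :Z:Z:ZZ::Z:Z:Z:ZZ::Z
step 4: :Z:Z:Z:Z:Z:Z:Z:Z:Z:Z
step 5: :Z:Z:Z:Z:Z:Z:Z:Z:Z:Z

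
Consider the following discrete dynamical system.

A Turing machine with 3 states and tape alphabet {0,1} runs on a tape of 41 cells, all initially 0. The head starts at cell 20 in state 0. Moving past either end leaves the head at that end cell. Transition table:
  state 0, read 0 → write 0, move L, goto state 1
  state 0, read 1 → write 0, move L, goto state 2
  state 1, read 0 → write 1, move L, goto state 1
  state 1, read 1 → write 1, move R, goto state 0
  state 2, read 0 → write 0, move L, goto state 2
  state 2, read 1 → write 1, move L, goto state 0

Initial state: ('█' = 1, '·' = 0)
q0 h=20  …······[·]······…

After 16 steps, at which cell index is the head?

[0] q0 h=20  …······[·]······…
[1] q1 h=19  …······[·]······…
[2] q1 h=18  …······[·]█·····…
[3] q1 h=17  …······[·]██····…
[4] q1 h=16  …······[·]███···…
[5] q1 h=15  …······[·]████··…
[6] q1 h=14  …······[·]█████·…
[7] q1 h=13  …······[·]██████…
[8] q1 h=12  …······[·]██████…
[9] q1 h=11  …······[·]██████…
[10] q1 h=10  …······[·]██████…
[11] q1 h= 9  …······[·]██████…
[12] q1 h= 8  …······[·]██████…
[13] q1 h= 7  …······[·]██████…
[14] q1 h= 6  |······[·]██████…
[15] q1 h= 5  |·····[·]██████…
[16] q1 h= 4  |····[·]██████…

4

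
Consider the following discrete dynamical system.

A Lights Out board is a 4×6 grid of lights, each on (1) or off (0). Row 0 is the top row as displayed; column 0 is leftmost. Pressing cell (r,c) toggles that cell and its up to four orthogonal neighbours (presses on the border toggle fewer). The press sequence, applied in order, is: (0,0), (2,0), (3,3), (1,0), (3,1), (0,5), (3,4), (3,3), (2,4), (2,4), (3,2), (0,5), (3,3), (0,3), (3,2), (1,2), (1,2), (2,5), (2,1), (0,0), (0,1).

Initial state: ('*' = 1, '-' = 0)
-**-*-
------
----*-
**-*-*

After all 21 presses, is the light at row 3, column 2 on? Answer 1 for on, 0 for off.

step 0: -**-*-
------
----*-
**-*-*
step 1: *-*-*-
*-----
----*-
**-*-*
step 2: *-*-*-
------
**--*-
-*-*-*
step 3: *-*-*-
------
**-**-
-**-**
step 4: --*-*-
**----
-*-**-
-**-**
step 5: --*-*-
**----
---**-
*---**
step 6: --*--*
**---*
---**-
*---**
step 7: --*--*
**---*
---*--
*--*--
step 8: --*--*
**---*
------
*-*-*-
step 9: --*--*
**--**
---***
*-*---
step 10: --*--*
**---*
------
*-*-*-
step 11: --*--*
**---*
--*---
**-**-
step 12: --*-*-
**----
--*---
**-**-
step 13: --*-*-
**----
--**--
***---
step 14: ---*--
**-*--
--**--
***---
step 15: ---*--
**-*--
---*--
*--*--
step 16: --**--
*-*---
--**--
*--*--
step 17: ---*--
**-*--
---*--
*--*--
step 18: ---*--
**-*-*
---***
*--*-*
step 19: ---*--
*--*-*
******
**-*-*
step 20: **-*--
---*-*
******
**-*-*
step 21: --**--
-*-*-*
******
**-*-*

0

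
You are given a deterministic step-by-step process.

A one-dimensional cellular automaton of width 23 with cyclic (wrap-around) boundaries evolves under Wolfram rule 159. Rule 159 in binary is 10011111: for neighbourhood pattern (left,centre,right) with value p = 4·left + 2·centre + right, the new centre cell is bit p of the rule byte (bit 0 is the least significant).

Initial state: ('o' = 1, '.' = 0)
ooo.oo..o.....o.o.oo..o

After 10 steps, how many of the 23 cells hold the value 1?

0) ooo.oo..o.....o.o.oo..o
1) oo..o.ooooooooo.o.o.ooo
2) o.ooo.oooooooo..o.o.ooo
3) ..oo..ooooooo.ooo.o.ooo
4) ooo.oooooooo..oo..o.oo.
5) oo..ooooooo.ooo.ooo.o..
6) o.oooooooo..oo..oo..ooo
7) ..ooooooo.ooo.ooo.ooooo
8) oooooooo..oo..oo..oooo.
9) ooooooo.ooo.ooo.ooooo..
10) oooooo..oo..oo..oooo.oo

16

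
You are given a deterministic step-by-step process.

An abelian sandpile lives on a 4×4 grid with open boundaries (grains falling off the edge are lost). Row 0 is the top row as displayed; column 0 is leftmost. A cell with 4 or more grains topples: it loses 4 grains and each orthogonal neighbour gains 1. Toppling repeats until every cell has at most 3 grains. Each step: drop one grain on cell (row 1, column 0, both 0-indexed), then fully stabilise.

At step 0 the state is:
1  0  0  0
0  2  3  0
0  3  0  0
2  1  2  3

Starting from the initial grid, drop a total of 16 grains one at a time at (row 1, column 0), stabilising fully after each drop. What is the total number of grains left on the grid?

25

step 0: 1  0  0  0
0  2  3  0
0  3  0  0
2  1  2  3
step 1: 1  0  0  0
1  2  3  0
0  3  0  0
2  1  2  3
step 2: 1  0  0  0
2  2  3  0
0  3  0  0
2  1  2  3
step 3: 1  0  0  0
3  2  3  0
0  3  0  0
2  1  2  3
step 4: 2  0  0  0
0  3  3  0
1  3  0  0
2  1  2  3
step 5: 2  0  0  0
1  3  3  0
1  3  0  0
2  1  2  3
step 6: 2  0  0  0
2  3  3  0
1  3  0  0
2  1  2  3
step 7: 2  0  0  0
3  3  3  0
1  3  0  0
2  1  2  3
step 8: 3  1  1  0
1  2  0  1
3  0  2  0
2  2  2  3
step 9: 3  1  1  0
2  2  0  1
3  0  2  0
2  2  2  3
step 10: 3  1  1  0
3  2  0  1
3  0  2  0
2  2  2  3
step 11: 0  2  1  0
2  3  0  1
0  1  2  0
3  2  2  3
step 12: 0  2  1  0
3  3  0  1
0  1  2  0
3  2  2  3
step 13: 1  3  1  0
1  0  1  1
1  2  2  0
3  2  2  3
step 14: 1  3  1  0
2  0  1  1
1  2  2  0
3  2  2  3
step 15: 1  3  1  0
3  0  1  1
1  2  2  0
3  2  2  3
step 16: 2  3  1  0
0  1  1  1
2  2  2  0
3  2  2  3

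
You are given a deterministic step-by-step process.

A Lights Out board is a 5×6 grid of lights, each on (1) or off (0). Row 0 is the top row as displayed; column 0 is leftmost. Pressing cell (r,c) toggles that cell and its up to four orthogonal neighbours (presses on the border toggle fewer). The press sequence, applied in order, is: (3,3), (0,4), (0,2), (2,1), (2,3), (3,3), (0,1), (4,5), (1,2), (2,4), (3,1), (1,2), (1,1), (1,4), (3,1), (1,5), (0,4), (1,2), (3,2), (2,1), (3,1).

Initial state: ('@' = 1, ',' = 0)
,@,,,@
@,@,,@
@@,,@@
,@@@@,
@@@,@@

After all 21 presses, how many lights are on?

t=0: ,@,,,@
@,@,,@
@@,,@@
,@@@@,
@@@,@@
t=1: ,@,,,@
@,@,,@
@@,@@@
,@,,,,
@@@@@@
t=2: ,@,@@,
@,@,@@
@@,@@@
,@,,,,
@@@@@@
t=3: ,,@,@,
@,,,@@
@@,@@@
,@,,,,
@@@@@@
t=4: ,,@,@,
@@,,@@
,,@@@@
,,,,,,
@@@@@@
t=5: ,,@,@,
@@,@@@
,,,,,@
,,,@,,
@@@@@@
t=6: ,,@,@,
@@,@@@
,,,@,@
,,@,@,
@@@,@@
t=7: @@,,@,
@,,@@@
,,,@,@
,,@,@,
@@@,@@
t=8: @@,,@,
@,,@@@
,,,@,@
,,@,@@
@@@,,,
t=9: @@@,@,
@@@,@@
,,@@,@
,,@,@@
@@@,,,
t=10: @@@,@,
@@@,,@
,,@,@,
,,@,,@
@@@,,,
t=11: @@@,@,
@@@,,@
,@@,@,
@@,,,@
@,@,,,
t=12: @@,,@,
@,,@,@
,@,,@,
@@,,,@
@,@,,,
t=13: @,,,@,
,@@@,@
,,,,@,
@@,,,@
@,@,,,
t=14: @,,,,,
,@@,@,
,,,,,,
@@,,,@
@,@,,,
t=15: @,,,,,
,@@,@,
,@,,,,
,,@,,@
@@@,,,
t=16: @,,,,@
,@@,,@
,@,,,@
,,@,,@
@@@,,,
t=17: @,,@@,
,@@,@@
,@,,,@
,,@,,@
@@@,,,
t=18: @,@@@,
,,,@@@
,@@,,@
,,@,,@
@@@,,,
t=19: @,@@@,
,,,@@@
,@,,,@
,@,@,@
@@,,,,
t=20: @,@@@,
,@,@@@
@,@,,@
,,,@,@
@@,,,,
t=21: @,@@@,
,@,@@@
@@@,,@
@@@@,@
@,,,,,

18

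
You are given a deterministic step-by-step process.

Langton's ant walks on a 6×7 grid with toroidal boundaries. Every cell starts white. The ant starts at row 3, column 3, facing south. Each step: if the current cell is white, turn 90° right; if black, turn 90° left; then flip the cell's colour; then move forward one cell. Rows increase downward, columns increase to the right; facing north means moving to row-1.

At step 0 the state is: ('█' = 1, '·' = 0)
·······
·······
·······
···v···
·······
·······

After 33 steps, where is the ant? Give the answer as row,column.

k=0  ·······
·······
·······
···v···
·······
·······
k=1  ·······
·······
·······
··<█···
·······
·······
k=2  ·······
·······
··^····
··██···
·······
·······
k=3  ·······
·······
··█>···
··██···
·······
·······
k=4  ·······
·······
··██···
··█v···
·······
·······
k=5  ·······
·······
··██···
··█·>··
·······
·······
k=6  ·······
·······
··██···
··█·█··
····v··
·······
k=7  ·······
·······
··██···
··█·█··
···<█··
·······
k=8  ·······
·······
··██···
··█^█··
···██··
·······
k=9  ·······
·······
··██···
··██>··
···██··
·······
k=10  ·······
·······
··██^··
··██···
···██··
·······
k=11  ·······
·······
··███>·
··██···
···██··
·······
k=12  ·······
·······
··████·
··██·v·
···██··
·······
k=13  ·······
·······
··████·
··██<█·
···██··
·······
k=14  ·······
·······
··██^█·
··████·
···██··
·······
k=15  ·······
·······
··█<·█·
··████·
···██··
·······
k=16  ·······
·······
··█··█·
··█v██·
···██··
·······
k=17  ·······
·······
··█··█·
··█·>█·
···██··
·······
k=18  ·······
·······
··█·^█·
··█··█·
···██··
·······
k=19  ·······
·······
··█·█>·
··█··█·
···██··
·······
k=20  ·······
·····^·
··█·█··
··█··█·
···██··
·······
k=21  ·······
·····█>
··█·█··
··█··█·
···██··
·······
k=22  ·······
·····██
··█·█·v
··█··█·
···██··
·······
k=23  ·······
·····██
··█·█<█
··█··█·
···██··
·······
k=24  ·······
·····^█
··█·███
··█··█·
···██··
·······
k=25  ·······
····<·█
··█·███
··█··█·
···██··
·······
k=26  ····^··
····█·█
··█·███
··█··█·
···██··
·······
k=27  ····█>·
····█·█
··█·███
··█··█·
···██··
·······
k=28  ····██·
····█v█
··█·███
··█··█·
···██··
·······
k=29  ····██·
····<██
··█·███
··█··█·
···██··
·······
k=30  ····██·
·····██
··█·v██
··█··█·
···██··
·······
k=31  ····██·
·····██
··█··>█
··█··█·
···██··
·······
k=32  ····██·
·····^█
··█···█
··█··█·
···██··
·······
k=33  ····██·
····<·█
··█···█
··█··█·
···██··
·······

1,4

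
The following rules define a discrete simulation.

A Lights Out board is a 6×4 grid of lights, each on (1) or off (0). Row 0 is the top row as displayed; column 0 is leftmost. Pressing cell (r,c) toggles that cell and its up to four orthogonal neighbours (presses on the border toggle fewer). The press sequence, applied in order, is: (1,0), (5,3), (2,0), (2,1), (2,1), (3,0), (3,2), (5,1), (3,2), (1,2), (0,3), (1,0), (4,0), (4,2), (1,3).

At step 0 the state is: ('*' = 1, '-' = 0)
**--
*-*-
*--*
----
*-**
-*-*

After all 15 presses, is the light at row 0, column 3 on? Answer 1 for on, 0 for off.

[0] **--
*-*-
*--*
----
*-**
-*-*
[1] -*--
-**-
---*
----
*-**
-*-*
[2] -*--
-**-
---*
----
*-*-
-**-
[3] -*--
***-
**-*
*---
*-*-
-**-
[4] -*--
*-*-
--**
**--
*-*-
-**-
[5] -*--
***-
**-*
*---
*-*-
-**-
[6] -*--
***-
-*-*
-*--
--*-
-**-
[7] -*--
***-
-***
--**
----
-**-
[8] -*--
***-
-***
--**
-*--
*---
[9] -*--
***-
-*-*
-*--
-**-
*---
[10] -**-
*--*
-***
-*--
-**-
*---
[11] -*-*
*---
-***
-*--
-**-
*---
[12] **-*
-*--
****
-*--
-**-
*---
[13] **-*
-*--
****
**--
*-*-
----
[14] **-*
-*--
****
***-
**-*
--*-
[15] **--
-***
***-
***-
**-*
--*-

0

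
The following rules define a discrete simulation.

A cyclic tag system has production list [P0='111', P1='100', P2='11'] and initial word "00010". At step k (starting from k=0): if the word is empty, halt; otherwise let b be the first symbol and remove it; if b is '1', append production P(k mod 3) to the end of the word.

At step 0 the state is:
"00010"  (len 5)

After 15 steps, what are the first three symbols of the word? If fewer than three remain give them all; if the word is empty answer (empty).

011

gen 0: "00010"  (len 5)
gen 1: "0010"  (len 4)
gen 2: "010"  (len 3)
gen 3: "10"  (len 2)
gen 4: "0111"  (len 4)
gen 5: "111"  (len 3)
gen 6: "1111"  (len 4)
gen 7: "111111"  (len 6)
gen 8: "11111100"  (len 8)
gen 9: "111110011"  (len 9)
gen 10: "11110011111"  (len 11)
gen 11: "1110011111100"  (len 13)
gen 12: "11001111110011"  (len 14)
gen 13: "1001111110011111"  (len 16)
gen 14: "001111110011111100"  (len 18)
gen 15: "01111110011111100"  (len 17)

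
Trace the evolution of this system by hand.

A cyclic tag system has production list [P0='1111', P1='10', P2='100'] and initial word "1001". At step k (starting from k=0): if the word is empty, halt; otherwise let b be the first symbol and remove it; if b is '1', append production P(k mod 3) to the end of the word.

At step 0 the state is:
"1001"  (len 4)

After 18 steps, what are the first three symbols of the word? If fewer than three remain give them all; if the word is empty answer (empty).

111

step 0: "1001"  (len 4)
step 1: "0011111"  (len 7)
step 2: "011111"  (len 6)
step 3: "11111"  (len 5)
step 4: "11111111"  (len 8)
step 5: "111111110"  (len 9)
step 6: "11111110100"  (len 11)
step 7: "11111101001111"  (len 14)
step 8: "111110100111110"  (len 15)
step 9: "11110100111110100"  (len 17)
step 10: "11101001111101001111"  (len 20)
step 11: "110100111110100111110"  (len 21)
step 12: "10100111110100111110100"  (len 23)
step 13: "01001111101001111101001111"  (len 26)
step 14: "1001111101001111101001111"  (len 25)
step 15: "001111101001111101001111100"  (len 27)
step 16: "01111101001111101001111100"  (len 26)
step 17: "1111101001111101001111100"  (len 25)
step 18: "111101001111101001111100100"  (len 27)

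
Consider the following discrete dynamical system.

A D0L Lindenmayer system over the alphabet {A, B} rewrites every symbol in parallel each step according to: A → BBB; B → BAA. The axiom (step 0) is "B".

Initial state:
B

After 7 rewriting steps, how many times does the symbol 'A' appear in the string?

926

step 0: B
step 1: BAA
step 2: BAABBBBBB
step 3: BAABBBBBBBAABAABAABAABAABAA
step 4: BAABBBBBBBAABAABAABAABAABAABAABBBBBBBAABBBBBBBAABBBBBBBAABBBBBBBAABBBBBBBAABBBBBB
step 5: BAABBBBBBBAABAABAABAABAABAABAABBBBBBBAABBBBBBBAABBBBBBBAAB…ABAABAABBBBBBBAABAABAABAABAABAABAABBBBBBBAABAABAABAABAABAA  (len 243)
step 6: BAABBBBBBBAABAABAABAABAABAABAABBBBBBBAABBBBBBBAABBBBBBBAAB…ABAABAABBBBBBBAABBBBBBBAABBBBBBBAABBBBBBBAABBBBBBBAABBBBBB  (len 729)
step 7: BAABBBBBBBAABAABAABAABAABAABAABBBBBBBAABBBBBBBAABBBBBBBAAB…ABAABAABBBBBBBAABAABAABAABAABAABAABBBBBBBAABAABAABAABAABAA  (len 2187)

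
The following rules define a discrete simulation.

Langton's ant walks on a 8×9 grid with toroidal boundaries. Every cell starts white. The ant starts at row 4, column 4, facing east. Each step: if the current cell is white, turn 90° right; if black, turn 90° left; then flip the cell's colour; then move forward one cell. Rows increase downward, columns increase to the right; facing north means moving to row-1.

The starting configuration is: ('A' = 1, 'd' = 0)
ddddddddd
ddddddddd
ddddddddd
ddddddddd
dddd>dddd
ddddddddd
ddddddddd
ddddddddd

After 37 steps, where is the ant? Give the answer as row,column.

0) ddddddddd
ddddddddd
ddddddddd
ddddddddd
dddd>dddd
ddddddddd
ddddddddd
ddddddddd
1) ddddddddd
ddddddddd
ddddddddd
ddddddddd
ddddAdddd
ddddvdddd
ddddddddd
ddddddddd
2) ddddddddd
ddddddddd
ddddddddd
ddddddddd
ddddAdddd
ddd<Adddd
ddddddddd
ddddddddd
3) ddddddddd
ddddddddd
ddddddddd
ddddddddd
ddd^Adddd
dddAAdddd
ddddddddd
ddddddddd
4) ddddddddd
ddddddddd
ddddddddd
ddddddddd
dddA>dddd
dddAAdddd
ddddddddd
ddddddddd
5) ddddddddd
ddddddddd
ddddddddd
dddd^dddd
dddAddddd
dddAAdddd
ddddddddd
ddddddddd
6) ddddddddd
ddddddddd
ddddddddd
ddddA>ddd
dddAddddd
dddAAdddd
ddddddddd
ddddddddd
7) ddddddddd
ddddddddd
ddddddddd
ddddAAddd
dddAdvddd
dddAAdddd
ddddddddd
ddddddddd
8) ddddddddd
ddddddddd
ddddddddd
ddddAAddd
dddA<Addd
dddAAdddd
ddddddddd
ddddddddd
9) ddddddddd
ddddddddd
ddddddddd
dddd^Addd
dddAAAddd
dddAAdddd
ddddddddd
ddddddddd
10) ddddddddd
ddddddddd
ddddddddd
ddd<dAddd
dddAAAddd
dddAAdddd
ddddddddd
ddddddddd
11) ddddddddd
ddddddddd
ddd^ddddd
dddAdAddd
dddAAAddd
dddAAdddd
ddddddddd
ddddddddd
12) ddddddddd
ddddddddd
dddA>dddd
dddAdAddd
dddAAAddd
dddAAdddd
ddddddddd
ddddddddd
13) ddddddddd
ddddddddd
dddAAdddd
dddAvAddd
dddAAAddd
dddAAdddd
ddddddddd
ddddddddd
14) ddddddddd
ddddddddd
dddAAdddd
ddd<AAddd
dddAAAddd
dddAAdddd
ddddddddd
ddddddddd
15) ddddddddd
ddddddddd
dddAAdddd
ddddAAddd
dddvAAddd
dddAAdddd
ddddddddd
ddddddddd
16) ddddddddd
ddddddddd
dddAAdddd
ddddAAddd
dddd>Addd
dddAAdddd
ddddddddd
ddddddddd
17) ddddddddd
ddddddddd
dddAAdddd
dddd^Addd
dddddAddd
dddAAdddd
ddddddddd
ddddddddd
18) ddddddddd
ddddddddd
dddAAdddd
ddd<dAddd
dddddAddd
dddAAdddd
ddddddddd
ddddddddd
19) ddddddddd
ddddddddd
ddd^Adddd
dddAdAddd
dddddAddd
dddAAdddd
ddddddddd
ddddddddd
20) ddddddddd
ddddddddd
dd<dAdddd
dddAdAddd
dddddAddd
dddAAdddd
ddddddddd
ddddddddd
21) ddddddddd
dd^dddddd
ddAdAdddd
dddAdAddd
dddddAddd
dddAAdddd
ddddddddd
ddddddddd
22) ddddddddd
ddA>ddddd
ddAdAdddd
dddAdAddd
dddddAddd
dddAAdddd
ddddddddd
ddddddddd
23) ddddddddd
ddAAddddd
ddAvAdddd
dddAdAddd
dddddAddd
dddAAdddd
ddddddddd
ddddddddd
24) ddddddddd
ddAAddddd
dd<AAdddd
dddAdAddd
dddddAddd
dddAAdddd
ddddddddd
ddddddddd
25) ddddddddd
ddAAddddd
dddAAdddd
ddvAdAddd
dddddAddd
dddAAdddd
ddddddddd
ddddddddd
26) ddddddddd
ddAAddddd
dddAAdddd
d<AAdAddd
dddddAddd
dddAAdddd
ddddddddd
ddddddddd
27) ddddddddd
ddAAddddd
d^dAAdddd
dAAAdAddd
dddddAddd
dddAAdddd
ddddddddd
ddddddddd
28) ddddddddd
ddAAddddd
dA>AAdddd
dAAAdAddd
dddddAddd
dddAAdddd
ddddddddd
ddddddddd
29) ddddddddd
ddAAddddd
dAAAAdddd
dAvAdAddd
dddddAddd
dddAAdddd
ddddddddd
ddddddddd
30) ddddddddd
ddAAddddd
dAAAAdddd
dAd>dAddd
dddddAddd
dddAAdddd
ddddddddd
ddddddddd
31) ddddddddd
ddAAddddd
dAA^Adddd
dAdddAddd
dddddAddd
dddAAdddd
ddddddddd
ddddddddd
32) ddddddddd
ddAAddddd
dA<dAdddd
dAdddAddd
dddddAddd
dddAAdddd
ddddddddd
ddddddddd
33) ddddddddd
ddAAddddd
dAddAdddd
dAvddAddd
dddddAddd
dddAAdddd
ddddddddd
ddddddddd
34) ddddddddd
ddAAddddd
dAddAdddd
d<AddAddd
dddddAddd
dddAAdddd
ddddddddd
ddddddddd
35) ddddddddd
ddAAddddd
dAddAdddd
ddAddAddd
dvdddAddd
dddAAdddd
ddddddddd
ddddddddd
36) ddddddddd
ddAAddddd
dAddAdddd
ddAddAddd
<AdddAddd
dddAAdddd
ddddddddd
ddddddddd
37) ddddddddd
ddAAddddd
dAddAdddd
^dAddAddd
AAdddAddd
dddAAdddd
ddddddddd
ddddddddd

3,0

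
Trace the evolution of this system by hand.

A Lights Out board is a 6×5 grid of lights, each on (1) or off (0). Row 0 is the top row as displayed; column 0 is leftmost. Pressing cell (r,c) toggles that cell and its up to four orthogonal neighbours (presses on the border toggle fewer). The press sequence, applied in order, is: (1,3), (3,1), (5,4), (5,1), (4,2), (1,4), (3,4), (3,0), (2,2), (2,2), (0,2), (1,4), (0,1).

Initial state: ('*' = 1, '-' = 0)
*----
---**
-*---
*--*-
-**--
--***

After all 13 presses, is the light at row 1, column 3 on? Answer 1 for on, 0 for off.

gen 0: *----
---**
-*---
*--*-
-**--
--***
gen 1: *--*-
--*--
-*-*-
*--*-
-**--
--***
gen 2: *--*-
--*--
---*-
-***-
--*--
--***
gen 3: *--*-
--*--
---*-
-***-
--*-*
--*--
gen 4: *--*-
--*--
---*-
-***-
-**-*
**---
gen 5: *--*-
--*--
---*-
-*-*-
---**
***--
gen 6: *--**
--***
---**
-*-*-
---**
***--
gen 7: *--**
--***
---*-
-*--*
---*-
***--
gen 8: *--**
--***
*--*-
*---*
*--*-
***--
gen 9: *--**
---**
***--
*-*-*
*--*-
***--
gen 10: *--**
--***
*--*-
*---*
*--*-
***--
gen 11: ***-*
---**
*--*-
*---*
*--*-
***--
gen 12: ***--
-----
*--**
*---*
*--*-
***--
gen 13: -----
-*---
*--**
*---*
*--*-
***--

0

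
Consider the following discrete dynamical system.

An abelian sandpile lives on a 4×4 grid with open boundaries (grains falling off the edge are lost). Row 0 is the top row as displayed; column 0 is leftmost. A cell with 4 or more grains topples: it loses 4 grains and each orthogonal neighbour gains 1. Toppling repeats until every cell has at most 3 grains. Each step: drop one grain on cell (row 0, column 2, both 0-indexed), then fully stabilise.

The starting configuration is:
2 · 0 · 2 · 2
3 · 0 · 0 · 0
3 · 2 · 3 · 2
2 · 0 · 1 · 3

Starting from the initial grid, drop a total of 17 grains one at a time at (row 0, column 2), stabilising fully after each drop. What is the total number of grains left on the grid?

34

0) 2 · 0 · 2 · 2
3 · 0 · 0 · 0
3 · 2 · 3 · 2
2 · 0 · 1 · 3
1) 2 · 0 · 3 · 2
3 · 0 · 0 · 0
3 · 2 · 3 · 2
2 · 0 · 1 · 3
2) 2 · 1 · 0 · 3
3 · 0 · 1 · 0
3 · 2 · 3 · 2
2 · 0 · 1 · 3
3) 2 · 1 · 1 · 3
3 · 0 · 1 · 0
3 · 2 · 3 · 2
2 · 0 · 1 · 3
4) 2 · 1 · 2 · 3
3 · 0 · 1 · 0
3 · 2 · 3 · 2
2 · 0 · 1 · 3
5) 2 · 1 · 3 · 3
3 · 0 · 1 · 0
3 · 2 · 3 · 2
2 · 0 · 1 · 3
6) 2 · 2 · 1 · 0
3 · 0 · 2 · 1
3 · 2 · 3 · 2
2 · 0 · 1 · 3
7) 2 · 2 · 2 · 0
3 · 0 · 2 · 1
3 · 2 · 3 · 2
2 · 0 · 1 · 3
8) 2 · 2 · 3 · 0
3 · 0 · 2 · 1
3 · 2 · 3 · 2
2 · 0 · 1 · 3
9) 2 · 3 · 0 · 1
3 · 0 · 3 · 1
3 · 2 · 3 · 2
2 · 0 · 1 · 3
10) 2 · 3 · 1 · 1
3 · 0 · 3 · 1
3 · 2 · 3 · 2
2 · 0 · 1 · 3
11) 2 · 3 · 2 · 1
3 · 0 · 3 · 1
3 · 2 · 3 · 2
2 · 0 · 1 · 3
12) 2 · 3 · 3 · 1
3 · 0 · 3 · 1
3 · 2 · 3 · 2
2 · 0 · 1 · 3
13) 3 · 0 · 2 · 2
3 · 2 · 1 · 2
3 · 3 · 0 · 3
2 · 0 · 2 · 3
14) 3 · 0 · 3 · 2
3 · 2 · 1 · 2
3 · 3 · 0 · 3
2 · 0 · 2 · 3
15) 3 · 1 · 0 · 3
3 · 2 · 2 · 2
3 · 3 · 0 · 3
2 · 0 · 2 · 3
16) 3 · 1 · 1 · 3
3 · 2 · 2 · 2
3 · 3 · 0 · 3
2 · 0 · 2 · 3
17) 3 · 1 · 2 · 3
3 · 2 · 2 · 2
3 · 3 · 0 · 3
2 · 0 · 2 · 3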